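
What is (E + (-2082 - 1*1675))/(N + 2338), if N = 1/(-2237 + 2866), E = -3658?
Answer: -4664035/1470603 ≈ -3.1715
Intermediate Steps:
N = 1/629 ≈ 0.0015898
(E + (-2082 - 1*1675))/(N + 2338) = (-3658 + (-2082 - 1*1675))/(1/629 + 2338) = (-3658 + (-2082 - 1675))/(1470603/629) = (-3658 - 3757)*(629/1470603) = -7415*629/1470603 = -4664035/1470603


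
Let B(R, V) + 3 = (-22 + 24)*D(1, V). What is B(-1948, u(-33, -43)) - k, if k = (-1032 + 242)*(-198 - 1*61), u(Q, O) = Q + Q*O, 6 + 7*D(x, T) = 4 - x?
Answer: -1432297/7 ≈ -2.0461e+5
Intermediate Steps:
D(x, T) = -2/7 - x/7 (D(x, T) = -6/7 + (4 - x)/7 = -6/7 + (4/7 - x/7) = -2/7 - x/7)
u(Q, O) = Q + O*Q
k = 204610 (k = -790*(-198 - 61) = -790*(-259) = 204610)
B(R, V) = -27/7 (B(R, V) = -3 + (-22 + 24)*(-2/7 - ⅐*1) = -3 + 2*(-2/7 - ⅐) = -3 + 2*(-3/7) = -3 - 6/7 = -27/7)
B(-1948, u(-33, -43)) - k = -27/7 - 1*204610 = -27/7 - 204610 = -1432297/7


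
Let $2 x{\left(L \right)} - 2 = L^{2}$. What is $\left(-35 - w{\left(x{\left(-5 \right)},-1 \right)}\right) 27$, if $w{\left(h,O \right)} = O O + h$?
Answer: $- \frac{2673}{2} \approx -1336.5$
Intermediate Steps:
$x{\left(L \right)} = 1 + \frac{L^{2}}{2}$
$w{\left(h,O \right)} = h + O^{2}$ ($w{\left(h,O \right)} = O^{2} + h = h + O^{2}$)
$\left(-35 - w{\left(x{\left(-5 \right)},-1 \right)}\right) 27 = \left(-35 - \left(\left(1 + \frac{\left(-5\right)^{2}}{2}\right) + \left(-1\right)^{2}\right)\right) 27 = \left(-35 - \left(\left(1 + \frac{1}{2} \cdot 25\right) + 1\right)\right) 27 = \left(-35 - \left(\left(1 + \frac{25}{2}\right) + 1\right)\right) 27 = \left(-35 - \left(\frac{27}{2} + 1\right)\right) 27 = \left(-35 - \frac{29}{2}\right) 27 = \left(- \frac{99}{2}\right) 27 = - \frac{2673}{2}$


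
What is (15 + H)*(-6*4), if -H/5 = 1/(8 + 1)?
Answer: -1040/3 ≈ -346.67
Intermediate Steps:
H = -5/9 (H = -5/(8 + 1) = -5/9 ≈ -0.55556)
(15 + H)*(-6*4) = (15 - 5/9)*(-6*4) = (130/9)*(-24) = -1040/3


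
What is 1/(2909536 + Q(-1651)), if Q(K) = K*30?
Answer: 1/2860006 ≈ 3.4965e-7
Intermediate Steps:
Q(K) = 30*K
1/(2909536 + Q(-1651)) = 1/(2909536 + 30*(-1651)) = 1/(2909536 - 49530) = 1/2860006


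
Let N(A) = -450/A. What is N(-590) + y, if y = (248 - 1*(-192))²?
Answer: 11422445/59 ≈ 1.9360e+5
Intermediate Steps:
y = 193600 (y = (248 + 192)² = 440² = 193600)
N(-590) + y = -450/(-590) + 193600 = -450*(-1/590) + 193600 = 45/59 + 193600 = 11422445/59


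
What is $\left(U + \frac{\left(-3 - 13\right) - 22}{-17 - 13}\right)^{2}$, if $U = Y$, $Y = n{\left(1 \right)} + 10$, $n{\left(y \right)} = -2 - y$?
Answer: $\frac{15376}{225} \approx 68.338$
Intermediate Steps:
$Y = 7$ ($Y = \left(-2 - 1\right) + 10 = -3 + 10 = 7$)
$U = 7$
$\left(U + \frac{\left(-3 - 13\right) - 22}{-17 - 13}\right)^{2} = \left(7 + \frac{\left(-3 - 13\right) - 22}{-17 - 13}\right)^{2} = \left(7 + \frac{\left(-3 - 13\right) - 22}{-30}\right)^{2} = \left(7 + \left(-16 - 22\right) \left(- \frac{1}{30}\right)\right)^{2} = \left(7 - - \frac{19}{15}\right)^{2} = \left(7 + \frac{19}{15}\right)^{2} = \left(\frac{124}{15}\right)^{2} = \frac{15376}{225}$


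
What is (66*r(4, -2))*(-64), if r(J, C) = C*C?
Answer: -16896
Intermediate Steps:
r(J, C) = C²
(66*r(4, -2))*(-64) = (66*(-2)²)*(-64) = (66*4)*(-64) = 264*(-64) = -16896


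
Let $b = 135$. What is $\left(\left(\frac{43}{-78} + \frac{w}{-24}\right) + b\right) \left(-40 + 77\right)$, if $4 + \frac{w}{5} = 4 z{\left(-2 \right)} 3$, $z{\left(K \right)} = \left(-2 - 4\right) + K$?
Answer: $\frac{224072}{39} \approx 5745.4$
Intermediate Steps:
$z{\left(K \right)} = -6 + K$
$w = -500$ ($w = -20 + 5 \cdot 4 \left(-6 - 2\right) 3 = -20 + 5 \cdot 4 \left(-8\right) 3 = -20 + 5 \left(\left(-32\right) 3\right) = -20 + 5 \left(-96\right) = -20 - 480 = -500$)
$\left(\left(\frac{43}{-78} + \frac{w}{-24}\right) + b\right) \left(-40 + 77\right) = \left(\left(\frac{43}{-78} - \frac{500}{-24}\right) + 135\right) \left(-40 + 77\right) = \left(\left(43 \left(- \frac{1}{78}\right) - - \frac{125}{6}\right) + 135\right) 37 = \left(\left(- \frac{43}{78} + \frac{125}{6}\right) + 135\right) 37 = \left(\frac{791}{39} + 135\right) 37 = \frac{6056}{39} \cdot 37 = \frac{224072}{39}$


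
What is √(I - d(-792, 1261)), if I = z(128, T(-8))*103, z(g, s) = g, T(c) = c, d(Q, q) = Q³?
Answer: 8*√7762598 ≈ 22289.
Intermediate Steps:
I = 13184 (I = 128*103 = 13184)
√(I - d(-792, 1261)) = √(13184 - 1*(-792)³) = √(13184 - 1*(-496793088)) = √(13184 + 496793088) = √496806272 = 8*√7762598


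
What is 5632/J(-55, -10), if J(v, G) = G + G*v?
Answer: 1408/135 ≈ 10.430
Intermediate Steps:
5632/J(-55, -10) = 5632/((-10*(1 - 55))) = 5632/((-10*(-54))) = 5632/540 = 5632*(1/540) = 1408/135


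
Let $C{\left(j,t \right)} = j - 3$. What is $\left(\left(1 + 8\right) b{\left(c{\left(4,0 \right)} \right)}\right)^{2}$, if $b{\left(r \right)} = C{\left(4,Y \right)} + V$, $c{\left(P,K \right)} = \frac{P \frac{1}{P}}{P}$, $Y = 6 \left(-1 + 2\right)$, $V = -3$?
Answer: $324$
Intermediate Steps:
$Y = 6$ ($Y = 6 \cdot 1 = 6$)
$C{\left(j,t \right)} = -3 + j$
$c{\left(P,K \right)} = \frac{1}{P}$ ($c{\left(P,K \right)} = 1 \frac{1}{P} = \frac{1}{P}$)
$b{\left(r \right)} = -2$ ($b{\left(r \right)} = \left(-3 + 4\right) - 3 = 1 - 3 = -2$)
$\left(\left(1 + 8\right) b{\left(c{\left(4,0 \right)} \right)}\right)^{2} = \left(\left(1 + 8\right) \left(-2\right)\right)^{2} = \left(9 \left(-2\right)\right)^{2} = \left(-18\right)^{2} = 324$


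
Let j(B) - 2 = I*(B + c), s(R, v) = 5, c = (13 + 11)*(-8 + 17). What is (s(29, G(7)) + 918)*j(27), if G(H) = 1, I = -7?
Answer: -1568177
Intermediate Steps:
c = 216 (c = 24*9 = 216)
j(B) = -1510 - 7*B (j(B) = 2 - 7*(B + 216) = 2 - 7*(216 + B) = 2 + (-1512 - 7*B) = -1510 - 7*B)
(s(29, G(7)) + 918)*j(27) = (5 + 918)*(-1510 - 7*27) = 923*(-1510 - 189) = 923*(-1699) = -1568177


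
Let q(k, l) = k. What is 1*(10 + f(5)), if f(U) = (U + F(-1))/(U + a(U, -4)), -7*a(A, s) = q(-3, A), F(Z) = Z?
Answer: 204/19 ≈ 10.737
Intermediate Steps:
a(A, s) = 3/7 (a(A, s) = -1/7*(-3) = 3/7)
f(U) = (-1 + U)/(3/7 + U) (f(U) = (U - 1)/(U + 3/7) = (-1 + U)/(3/7 + U))
1*(10 + f(5)) = 1*(10 + 7*(-1 + 5)/(3 + 7*5)) = 1*(10 + 7*4/(3 + 35)) = 1*(10 + 7*4/38) = 1*(10 + 7*(1/38)*4) = 1*(10 + 14/19) = 1*(204/19) = 204/19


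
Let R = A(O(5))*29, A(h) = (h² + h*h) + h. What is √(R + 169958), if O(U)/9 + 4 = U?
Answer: √174917 ≈ 418.23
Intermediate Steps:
O(U) = -36 + 9*U
A(h) = h + 2*h² (A(h) = (h² + h²) + h = 2*h² + h = h + 2*h²)
R = 4959 (R = ((-36 + 9*5)*(1 + 2*(-36 + 9*5)))*29 = ((-36 + 45)*(1 + 2*(-36 + 45)))*29 = (9*(1 + 2*9))*29 = (9*(1 + 18))*29 = (9*19)*29 = 171*29 = 4959)
√(R + 169958) = √(4959 + 169958) = √174917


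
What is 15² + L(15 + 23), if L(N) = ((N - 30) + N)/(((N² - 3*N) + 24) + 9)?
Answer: 306721/1363 ≈ 225.03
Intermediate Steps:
L(N) = (-30 + 2*N)/(33 + N² - 3*N) (L(N) = ((-30 + N) + N)/((24 + N² - 3*N) + 9) = (-30 + 2*N)/(33 + N² - 3*N))
15² + L(15 + 23) = 15² + 2*(-15 + (15 + 23))/(33 + (15 + 23)² - 3*(15 + 23)) = 225 + 2*(-15 + 38)/(33 + 38² - 3*38) = 225 + 2*23/(33 + 1444 - 114) = 225 + 2*23/1363 = 225 + 2*(1/1363)*23 = 225 + 46/1363 = 306721/1363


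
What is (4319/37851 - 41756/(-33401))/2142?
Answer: 1724765275/2708047599642 ≈ 0.00063690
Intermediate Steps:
(4319/37851 - 41756/(-33401))/2142 = (4319*(1/37851) - 41756*(-1/33401))*(1/2142) = (4319/37851 + 41756/33401)*(1/2142) = (1724765275/1264261251)*(1/2142) = 1724765275/2708047599642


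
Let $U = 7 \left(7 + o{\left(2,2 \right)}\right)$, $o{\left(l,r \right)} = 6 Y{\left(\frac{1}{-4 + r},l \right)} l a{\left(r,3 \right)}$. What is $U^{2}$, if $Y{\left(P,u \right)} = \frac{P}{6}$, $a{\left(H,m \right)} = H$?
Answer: $1225$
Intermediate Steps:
$Y{\left(P,u \right)} = \frac{P}{6}$ ($Y{\left(P,u \right)} = P \frac{1}{6} = \frac{P}{6}$)
$o{\left(l,r \right)} = \frac{l r}{-4 + r}$ ($o{\left(l,r \right)} = 6 \frac{1}{6 \left(-4 + r\right)} l r = \frac{l r}{-4 + r}$)
$U = 35$ ($U = 7 \left(7 + 2 \cdot 2 \frac{1}{-4 + 2}\right) = 7 \left(7 + 2 \cdot 2 \frac{1}{-2}\right) = 7 \left(7 + 2 \cdot 2 \left(- \frac{1}{2}\right)\right) = 7 \left(7 - 2\right) = 7 \cdot 5 = 35$)
$U^{2} = 35^{2} = 1225$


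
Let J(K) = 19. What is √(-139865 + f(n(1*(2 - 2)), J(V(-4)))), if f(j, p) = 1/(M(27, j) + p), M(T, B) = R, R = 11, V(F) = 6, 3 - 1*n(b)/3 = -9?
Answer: I*√125878470/30 ≈ 373.99*I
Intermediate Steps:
n(b) = 36 (n(b) = 9 - 3*(-9) = 9 + 27 = 36)
M(T, B) = 11
f(j, p) = 1/(11 + p)
√(-139865 + f(n(1*(2 - 2)), J(V(-4)))) = √(-139865 + 1/(11 + 19)) = √(-139865 + 1/30) = √(-4195949/30) = I*√125878470/30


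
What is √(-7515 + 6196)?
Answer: I*√1319 ≈ 36.318*I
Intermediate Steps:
√(-7515 + 6196) = √(-1319) = I*√1319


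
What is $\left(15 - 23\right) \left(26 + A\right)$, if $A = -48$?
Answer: $176$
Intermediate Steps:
$\left(15 - 23\right) \left(26 + A\right) = \left(15 - 23\right) \left(26 - 48\right) = \left(15 - 23\right) \left(-22\right) = \left(-8\right) \left(-22\right) = 176$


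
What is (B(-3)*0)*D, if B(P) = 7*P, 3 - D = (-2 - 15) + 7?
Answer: 0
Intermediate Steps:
D = 13 (D = 3 - ((-2 - 15) + 7) = 3 - (-17 + 7) = 3 - 1*(-10) = 3 + 10 = 13)
(B(-3)*0)*D = ((7*(-3))*0)*13 = -21*0*13 = 0*13 = 0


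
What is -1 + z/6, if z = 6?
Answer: 0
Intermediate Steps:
-1 + z/6 = -1 + 6/6 = -1 + 6*(1/6) = -1 + 1 = 0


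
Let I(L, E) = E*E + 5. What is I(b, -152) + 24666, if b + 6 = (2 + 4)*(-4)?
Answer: 47775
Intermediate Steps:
b = -30 (b = -6 + (2 + 4)*(-4) = -6 + 6*(-4) = -6 - 24 = -30)
I(L, E) = 5 + E² (I(L, E) = E² + 5 = 5 + E²)
I(b, -152) + 24666 = (5 + (-152)²) + 24666 = (5 + 23104) + 24666 = 23109 + 24666 = 47775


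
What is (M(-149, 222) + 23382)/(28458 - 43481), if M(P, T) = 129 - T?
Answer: -23289/15023 ≈ -1.5502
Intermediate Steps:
(M(-149, 222) + 23382)/(28458 - 43481) = ((129 - 1*222) + 23382)/(28458 - 43481) = ((129 - 222) + 23382)/(-15023) = (-93 + 23382)*(-1/15023) = 23289*(-1/15023) = -23289/15023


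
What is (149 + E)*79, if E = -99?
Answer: 3950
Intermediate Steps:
(149 + E)*79 = (149 - 99)*79 = 50*79 = 3950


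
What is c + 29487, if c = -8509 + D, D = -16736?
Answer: 4242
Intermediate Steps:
c = -25245 (c = -8509 - 16736 = -25245)
c + 29487 = -25245 + 29487 = 4242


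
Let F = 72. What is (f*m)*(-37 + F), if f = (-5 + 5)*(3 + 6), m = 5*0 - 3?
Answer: 0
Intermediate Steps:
m = -3 (m = 0 - 3 = -3)
f = 0 (f = 0*9 = 0)
(f*m)*(-37 + F) = (0*(-3))*(-37 + 72) = 0*35 = 0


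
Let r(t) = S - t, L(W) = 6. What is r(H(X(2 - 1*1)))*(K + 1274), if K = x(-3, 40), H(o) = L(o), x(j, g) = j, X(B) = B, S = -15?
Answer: -26691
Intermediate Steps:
H(o) = 6
K = -3
r(t) = -15 - t
r(H(X(2 - 1*1)))*(K + 1274) = (-15 - 1*6)*(-3 + 1274) = (-15 - 6)*1271 = -21*1271 = -26691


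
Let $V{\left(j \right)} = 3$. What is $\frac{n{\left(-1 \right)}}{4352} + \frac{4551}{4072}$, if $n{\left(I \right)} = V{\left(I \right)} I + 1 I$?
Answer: $\frac{618427}{553792} \approx 1.1167$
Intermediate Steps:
$n{\left(I \right)} = 4 I$ ($n{\left(I \right)} = 3 I + 1 I = 3 I + I = 4 I$)
$\frac{n{\left(-1 \right)}}{4352} + \frac{4551}{4072} = \frac{4 \left(-1\right)}{4352} + \frac{4551}{4072} = \left(-4\right) \frac{1}{4352} + 4551 \cdot \frac{1}{4072} = - \frac{1}{1088} + \frac{4551}{4072} = \frac{618427}{553792}$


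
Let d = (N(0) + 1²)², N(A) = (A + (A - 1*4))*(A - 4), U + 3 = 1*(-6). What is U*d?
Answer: -2601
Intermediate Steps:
U = -9 (U = -3 + 1*(-6) = -3 - 6 = -9)
N(A) = (-4 + A)*(-4 + 2*A) (N(A) = (A + (A - 4))*(-4 + A) = (A + (-4 + A))*(-4 + A) = (-4 + 2*A)*(-4 + A) = (-4 + A)*(-4 + 2*A))
d = 289 (d = ((16 - 12*0 + 2*0²) + 1²)² = ((16 + 0 + 2*0) + 1)² = ((16 + 0 + 0) + 1)² = (16 + 1)² = 17² = 289)
U*d = -9*289 = -2601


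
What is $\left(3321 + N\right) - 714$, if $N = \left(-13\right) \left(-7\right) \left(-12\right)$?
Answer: $1515$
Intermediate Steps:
$N = -1092$ ($N = 91 \left(-12\right) = -1092$)
$\left(3321 + N\right) - 714 = \left(3321 - 1092\right) - 714 = 2229 - 714 = 1515$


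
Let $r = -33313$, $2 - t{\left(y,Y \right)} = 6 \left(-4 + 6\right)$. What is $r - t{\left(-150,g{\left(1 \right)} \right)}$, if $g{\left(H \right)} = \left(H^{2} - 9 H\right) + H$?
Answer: $-33303$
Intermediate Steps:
$g{\left(H \right)} = H^{2} - 8 H$
$t{\left(y,Y \right)} = -10$ ($t{\left(y,Y \right)} = 2 - 6 \left(-4 + 6\right) = 2 - 6 \cdot 2 = 2 - 12 = -10$)
$r - t{\left(-150,g{\left(1 \right)} \right)} = -33313 - -10 = -33313 + 10 = -33303$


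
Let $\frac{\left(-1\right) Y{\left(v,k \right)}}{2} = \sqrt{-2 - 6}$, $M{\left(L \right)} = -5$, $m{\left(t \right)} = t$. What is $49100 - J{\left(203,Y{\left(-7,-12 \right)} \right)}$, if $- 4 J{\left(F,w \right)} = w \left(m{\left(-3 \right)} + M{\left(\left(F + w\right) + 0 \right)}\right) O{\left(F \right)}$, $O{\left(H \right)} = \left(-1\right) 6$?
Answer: $49100 - 48 i \sqrt{2} \approx 49100.0 - 67.882 i$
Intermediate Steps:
$Y{\left(v,k \right)} = - 4 i \sqrt{2}$ ($Y{\left(v,k \right)} = - 2 \sqrt{-2 - 6} = - 2 \sqrt{-8} = - 2 \cdot 2 i \sqrt{2} = - 4 i \sqrt{2}$)
$O{\left(H \right)} = -6$
$J{\left(F,w \right)} = - 12 w$ ($J{\left(F,w \right)} = - \frac{w \left(-3 - 5\right) \left(-6\right)}{4} = - \frac{w \left(\left(-8\right) \left(-6\right)\right)}{4} = - \frac{w 48}{4} = - \frac{48 w}{4} = - 12 w$)
$49100 - J{\left(203,Y{\left(-7,-12 \right)} \right)} = 49100 - - 12 \left(- 4 i \sqrt{2}\right) = 49100 - 48 i \sqrt{2}$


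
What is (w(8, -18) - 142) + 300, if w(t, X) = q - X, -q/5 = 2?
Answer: 166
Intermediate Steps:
q = -10 (q = -5*2 = -10)
w(t, X) = -10 - X
(w(8, -18) - 142) + 300 = ((-10 - 1*(-18)) - 142) + 300 = ((-10 + 18) - 142) + 300 = (8 - 142) + 300 = -134 + 300 = 166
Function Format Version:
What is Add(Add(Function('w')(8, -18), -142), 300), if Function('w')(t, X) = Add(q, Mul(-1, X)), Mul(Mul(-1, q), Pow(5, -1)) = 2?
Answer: 166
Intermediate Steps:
q = -10 (q = Mul(-5, 2) = -10)
Function('w')(t, X) = Add(-10, Mul(-1, X))
Add(Add(Function('w')(8, -18), -142), 300) = Add(Add(Add(-10, Mul(-1, -18)), -142), 300) = Add(Add(Add(-10, 18), -142), 300) = Add(Add(8, -142), 300) = Add(-134, 300) = 166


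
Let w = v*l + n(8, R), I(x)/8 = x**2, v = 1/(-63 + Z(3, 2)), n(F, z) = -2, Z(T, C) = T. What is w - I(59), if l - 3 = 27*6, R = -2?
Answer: -111411/4 ≈ -27853.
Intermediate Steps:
v = -1/60 (v = 1/(-63 + 3) = 1/(-60) = -1/60 ≈ -0.016667)
I(x) = 8*x**2
l = 165 (l = 3 + 27*6 = 3 + 162 = 165)
w = -19/4 (w = -1/60*165 - 2 = -11/4 - 2 = -19/4 ≈ -4.7500)
w - I(59) = -19/4 - 8*59**2 = -19/4 - 8*3481 = -19/4 - 1*27848 = -19/4 - 27848 = -111411/4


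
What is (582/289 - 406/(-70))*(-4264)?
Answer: -48144824/1445 ≈ -33318.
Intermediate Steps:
(582/289 - 406/(-70))*(-4264) = (582*(1/289) - 406*(-1/70))*(-4264) = (582/289 + 29/5)*(-4264) = (11291/1445)*(-4264) = -48144824/1445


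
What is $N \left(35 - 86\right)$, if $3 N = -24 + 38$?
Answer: $-238$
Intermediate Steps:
$N = \frac{14}{3}$ ($N = \frac{-24 + 38}{3} = \frac{1}{3} \cdot 14 = \frac{14}{3} \approx 4.6667$)
$N \left(35 - 86\right) = \frac{14 \left(35 - 86\right)}{3} = \frac{14}{3} \left(-51\right) = -238$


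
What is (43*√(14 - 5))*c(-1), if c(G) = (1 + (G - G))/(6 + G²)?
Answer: 129/7 ≈ 18.429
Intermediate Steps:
c(G) = 1/(6 + G²) (c(G) = (1 + 0)/(6 + G²) = 1/(6 + G²))
(43*√(14 - 5))*c(-1) = (43*√(14 - 5))/(6 + (-1)²) = (43*√9)/(6 + 1) = (43*3)/7 = 129*(⅐) = 129/7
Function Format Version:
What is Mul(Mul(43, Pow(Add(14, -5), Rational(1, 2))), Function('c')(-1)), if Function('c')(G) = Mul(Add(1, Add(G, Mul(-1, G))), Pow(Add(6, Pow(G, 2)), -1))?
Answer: Rational(129, 7) ≈ 18.429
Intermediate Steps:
Function('c')(G) = Pow(Add(6, Pow(G, 2)), -1) (Function('c')(G) = Mul(Add(1, 0), Pow(Add(6, Pow(G, 2)), -1)) = Mul(1, Pow(Add(6, Pow(G, 2)), -1)) = Pow(Add(6, Pow(G, 2)), -1))
Mul(Mul(43, Pow(Add(14, -5), Rational(1, 2))), Function('c')(-1)) = Mul(Mul(43, Pow(Add(14, -5), Rational(1, 2))), Pow(Add(6, Pow(-1, 2)), -1)) = Mul(Mul(43, Pow(9, Rational(1, 2))), Pow(Add(6, 1), -1)) = Mul(Mul(43, 3), Pow(7, -1)) = Mul(129, Rational(1, 7)) = Rational(129, 7)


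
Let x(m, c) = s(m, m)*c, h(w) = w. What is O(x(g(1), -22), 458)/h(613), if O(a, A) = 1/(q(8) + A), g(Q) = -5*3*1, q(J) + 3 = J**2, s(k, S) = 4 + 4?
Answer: 1/318147 ≈ 3.1432e-6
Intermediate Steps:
s(k, S) = 8
q(J) = -3 + J**2
g(Q) = -15 (g(Q) = -15*1 = -15)
x(m, c) = 8*c
O(a, A) = 1/(61 + A) (O(a, A) = 1/((-3 + 8**2) + A) = 1/((-3 + 64) + A) = 1/(61 + A))
O(x(g(1), -22), 458)/h(613) = 1/((61 + 458)*613) = (1/613)/519 = (1/519)*(1/613) = 1/318147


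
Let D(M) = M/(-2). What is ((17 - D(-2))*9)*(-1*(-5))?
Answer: 720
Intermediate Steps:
D(M) = -M/2 (D(M) = M*(-1/2) = -M/2)
((17 - D(-2))*9)*(-1*(-5)) = ((17 - (-1)*(-2)/2)*9)*(-1*(-5)) = ((17 - 1*1)*9)*5 = ((17 - 1)*9)*5 = (16*9)*5 = 144*5 = 720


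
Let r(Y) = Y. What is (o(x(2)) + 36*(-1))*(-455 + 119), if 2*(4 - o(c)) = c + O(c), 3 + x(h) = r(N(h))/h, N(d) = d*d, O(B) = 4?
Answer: 11256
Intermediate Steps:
N(d) = d**2
x(h) = -3 + h (x(h) = -3 + h**2/h = -3 + h)
o(c) = 2 - c/2 (o(c) = 4 - (c + 4)/2 = 4 - (4 + c)/2 = 4 + (-2 - c/2) = 2 - c/2)
(o(x(2)) + 36*(-1))*(-455 + 119) = ((2 - (-3 + 2)/2) + 36*(-1))*(-455 + 119) = ((2 - 1/2*(-1)) - 36)*(-336) = ((2 + 1/2) - 36)*(-336) = (5/2 - 36)*(-336) = -67/2*(-336) = 11256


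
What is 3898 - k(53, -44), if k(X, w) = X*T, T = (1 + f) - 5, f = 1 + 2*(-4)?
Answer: 4481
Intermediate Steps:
f = -7 (f = 1 - 8 = -7)
T = -11 (T = (1 - 7) - 5 = -6 - 5 = -11)
k(X, w) = -11*X (k(X, w) = X*(-11) = -11*X)
3898 - k(53, -44) = 3898 - (-11)*53 = 3898 - 1*(-583) = 3898 + 583 = 4481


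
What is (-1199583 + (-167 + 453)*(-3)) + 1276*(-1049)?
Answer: -2538965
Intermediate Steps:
(-1199583 + (-167 + 453)*(-3)) + 1276*(-1049) = (-1199583 + 286*(-3)) - 1338524 = (-1199583 - 858) - 1338524 = -1200441 - 1338524 = -2538965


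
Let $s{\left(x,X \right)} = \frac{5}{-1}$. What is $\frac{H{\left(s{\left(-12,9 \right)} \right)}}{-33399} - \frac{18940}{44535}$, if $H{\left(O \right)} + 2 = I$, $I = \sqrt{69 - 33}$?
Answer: $- \frac{42183680}{99161631} \approx -0.4254$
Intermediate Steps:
$s{\left(x,X \right)} = -5$ ($s{\left(x,X \right)} = 5 \left(-1\right) = -5$)
$I = 6$ ($I = \sqrt{36} = 6$)
$H{\left(O \right)} = 4$ ($H{\left(O \right)} = -2 + 6 = 4$)
$\frac{H{\left(s{\left(-12,9 \right)} \right)}}{-33399} - \frac{18940}{44535} = \frac{4}{-33399} - \frac{18940}{44535} = 4 \left(- \frac{1}{33399}\right) - \frac{3788}{8907} = - \frac{4}{33399} - \frac{3788}{8907} = - \frac{42183680}{99161631}$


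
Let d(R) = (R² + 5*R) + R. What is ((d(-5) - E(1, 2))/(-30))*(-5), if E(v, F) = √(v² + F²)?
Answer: -⅚ - √5/6 ≈ -1.2060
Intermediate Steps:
E(v, F) = √(F² + v²)
d(R) = R² + 6*R
((d(-5) - E(1, 2))/(-30))*(-5) = ((-5*(6 - 5) - √(2² + 1²))/(-30))*(-5) = -(-5*1 - √(4 + 1))/30*(-5) = -(-5 - √5)/30*(-5) = (⅙ + √5/30)*(-5) = -⅚ - √5/6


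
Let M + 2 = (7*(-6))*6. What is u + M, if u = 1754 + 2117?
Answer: 3617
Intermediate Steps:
u = 3871
M = -254 (M = -2 + (7*(-6))*6 = -2 - 42*6 = -2 - 252 = -254)
u + M = 3871 - 254 = 3617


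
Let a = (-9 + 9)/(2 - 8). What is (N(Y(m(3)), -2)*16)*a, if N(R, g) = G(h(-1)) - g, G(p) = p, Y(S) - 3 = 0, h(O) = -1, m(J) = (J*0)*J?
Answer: 0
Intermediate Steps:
m(J) = 0 (m(J) = 0*J = 0)
Y(S) = 3 (Y(S) = 3 + 0 = 3)
N(R, g) = -1 - g
a = 0 (a = 0/(-6) = 0*(-⅙) = 0)
(N(Y(m(3)), -2)*16)*a = ((-1 - 1*(-2))*16)*0 = ((-1 + 2)*16)*0 = (1*16)*0 = 16*0 = 0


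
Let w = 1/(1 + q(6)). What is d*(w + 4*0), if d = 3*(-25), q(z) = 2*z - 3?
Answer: -15/2 ≈ -7.5000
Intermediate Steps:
q(z) = -3 + 2*z
w = ⅒ (w = 1/(1 + (-3 + 2*6)) = 1/(1 + (-3 + 12)) = 1/(1 + 9) = 1/10 = ⅒ ≈ 0.10000)
d = -75
d*(w + 4*0) = -75*(⅒ + 4*0) = -75*(⅒ + 0) = -75*⅒ = -15/2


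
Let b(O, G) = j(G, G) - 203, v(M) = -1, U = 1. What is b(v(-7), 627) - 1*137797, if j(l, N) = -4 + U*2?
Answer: -138002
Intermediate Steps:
j(l, N) = -2 (j(l, N) = -4 + 1*2 = -4 + 2 = -2)
b(O, G) = -205 (b(O, G) = -2 - 203 = -205)
b(v(-7), 627) - 1*137797 = -205 - 1*137797 = -205 - 137797 = -138002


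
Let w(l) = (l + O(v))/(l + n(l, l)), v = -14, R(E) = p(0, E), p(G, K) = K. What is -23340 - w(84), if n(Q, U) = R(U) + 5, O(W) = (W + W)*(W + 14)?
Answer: -4037904/173 ≈ -23341.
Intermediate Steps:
R(E) = E
O(W) = 2*W*(14 + W) (O(W) = (2*W)*(14 + W) = 2*W*(14 + W))
n(Q, U) = 5 + U (n(Q, U) = U + 5 = 5 + U)
w(l) = l/(5 + 2*l) (w(l) = (l + 2*(-14)*(14 - 14))/(l + (5 + l)) = (l + 2*(-14)*0)/(5 + 2*l) = (l + 0)/(5 + 2*l) = l/(5 + 2*l))
-23340 - w(84) = -23340 - 84/(5 + 2*84) = -23340 - 84/(5 + 168) = -23340 - 84/173 = -4037904/173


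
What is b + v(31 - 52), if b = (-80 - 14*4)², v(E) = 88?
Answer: 18584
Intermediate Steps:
b = 18496 (b = (-80 - 56)² = (-136)² = 18496)
b + v(31 - 52) = 18496 + 88 = 18584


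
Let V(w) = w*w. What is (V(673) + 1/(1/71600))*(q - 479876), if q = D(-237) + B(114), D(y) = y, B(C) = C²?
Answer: -245016412893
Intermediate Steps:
V(w) = w²
q = 12759 (q = -237 + 114² = -237 + 12996 = 12759)
(V(673) + 1/(1/71600))*(q - 479876) = (673² + 1/(1/71600))*(12759 - 479876) = (452929 + 1/(1/71600))*(-467117) = (452929 + 71600)*(-467117) = 524529*(-467117) = -245016412893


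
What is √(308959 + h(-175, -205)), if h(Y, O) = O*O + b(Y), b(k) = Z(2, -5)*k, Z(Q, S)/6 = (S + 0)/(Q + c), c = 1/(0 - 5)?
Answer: √3185106/3 ≈ 594.90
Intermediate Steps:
c = -⅕ (c = 1/(-5) = -⅕ ≈ -0.20000)
Z(Q, S) = 6*S/(-⅕ + Q) (Z(Q, S) = 6*((S + 0)/(Q - ⅕)) = 6*(S/(-⅕ + Q)) = 6*S/(-⅕ + Q))
b(k) = -50*k/3 (b(k) = (30*(-5)/(-1 + 5*2))*k = (30*(-5)/(-1 + 10))*k = (30*(-5)/9)*k = (30*(-5)*(⅑))*k = -50*k/3)
h(Y, O) = O² - 50*Y/3 (h(Y, O) = O*O - 50*Y/3 = O² - 50*Y/3)
√(308959 + h(-175, -205)) = √(308959 + ((-205)² - 50/3*(-175))) = √(308959 + (42025 + 8750/3)) = √(308959 + 134825/3) = √(1061702/3) = √3185106/3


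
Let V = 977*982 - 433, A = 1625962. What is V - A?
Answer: -666981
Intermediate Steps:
V = 958981 (V = 959414 - 433 = 958981)
V - A = 958981 - 1*1625962 = 958981 - 1625962 = -666981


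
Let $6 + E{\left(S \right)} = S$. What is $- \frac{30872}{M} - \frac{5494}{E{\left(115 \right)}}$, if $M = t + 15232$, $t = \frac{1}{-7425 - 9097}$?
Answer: $- \frac{1438234410938}{27431278227} \approx -52.43$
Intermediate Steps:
$E{\left(S \right)} = -6 + S$
$t = - \frac{1}{16522}$ ($t = \frac{1}{-16522} = - \frac{1}{16522} \approx -6.0525 \cdot 10^{-5}$)
$M = \frac{251663103}{16522}$ ($M = - \frac{1}{16522} + 15232 = \frac{251663103}{16522} \approx 15232.0$)
$- \frac{30872}{M} - \frac{5494}{E{\left(115 \right)}} = - \frac{30872}{\frac{251663103}{16522}} - \frac{5494}{-6 + 115} = \left(-30872\right) \frac{16522}{251663103} - \frac{5494}{109} = - \frac{510067184}{251663103} - \frac{5494}{109} = - \frac{1438234410938}{27431278227}$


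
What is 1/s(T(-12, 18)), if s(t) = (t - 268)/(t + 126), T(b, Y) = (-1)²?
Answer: -127/267 ≈ -0.47566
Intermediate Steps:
T(b, Y) = 1
s(t) = (-268 + t)/(126 + t)
1/s(T(-12, 18)) = 1/((-268 + 1)/(126 + 1)) = 1/(-267/127) = -127/267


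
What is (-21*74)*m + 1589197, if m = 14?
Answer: 1567441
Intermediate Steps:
(-21*74)*m + 1589197 = -21*74*14 + 1589197 = -1554*14 + 1589197 = -21756 + 1589197 = 1567441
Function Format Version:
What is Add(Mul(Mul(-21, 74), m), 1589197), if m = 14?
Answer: 1567441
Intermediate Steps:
Add(Mul(Mul(-21, 74), m), 1589197) = Add(Mul(Mul(-21, 74), 14), 1589197) = Add(Mul(-1554, 14), 1589197) = Add(-21756, 1589197) = 1567441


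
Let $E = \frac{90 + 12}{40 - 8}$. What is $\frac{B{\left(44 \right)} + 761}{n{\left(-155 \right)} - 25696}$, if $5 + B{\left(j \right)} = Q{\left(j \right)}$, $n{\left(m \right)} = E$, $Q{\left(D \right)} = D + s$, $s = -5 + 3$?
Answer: $- \frac{12768}{411085} \approx -0.031059$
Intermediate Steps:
$s = -2$
$E = \frac{51}{16}$ ($E = \frac{102}{40 - 8} = \frac{102}{32} = 102 \cdot \frac{1}{32} = \frac{51}{16} \approx 3.1875$)
$Q{\left(D \right)} = -2 + D$ ($Q{\left(D \right)} = D - 2 = -2 + D$)
$n{\left(m \right)} = \frac{51}{16}$
$B{\left(j \right)} = -7 + j$ ($B{\left(j \right)} = -5 + \left(-2 + j\right) = -7 + j$)
$\frac{B{\left(44 \right)} + 761}{n{\left(-155 \right)} - 25696} = \frac{\left(-7 + 44\right) + 761}{\frac{51}{16} - 25696} = \frac{37 + 761}{- \frac{411085}{16}} = 798 \left(- \frac{16}{411085}\right) = - \frac{12768}{411085}$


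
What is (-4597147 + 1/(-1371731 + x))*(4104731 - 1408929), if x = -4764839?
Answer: -38025250104364054691/3068285 ≈ -1.2393e+13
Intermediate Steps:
(-4597147 + 1/(-1371731 + x))*(4104731 - 1408929) = (-4597147 + 1/(-1371731 - 4764839))*(4104731 - 1408929) = (-4597147 + 1/(-6136570))*2695802 = (-4597147 - 1/6136570)*2695802 = -28210714365791/6136570*2695802 = -38025250104364054691/3068285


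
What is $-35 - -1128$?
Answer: $1093$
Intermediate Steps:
$-35 - -1128 = -35 + 1128 = 1093$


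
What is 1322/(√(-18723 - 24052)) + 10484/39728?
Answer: 2621/9932 - 1322*I*√1711/8555 ≈ 0.26389 - 6.392*I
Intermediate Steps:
1322/(√(-18723 - 24052)) + 10484/39728 = 1322/(√(-42775)) + 10484*(1/39728) = 1322/((5*I*√1711)) + 2621/9932 = 1322*(-I*√1711/8555) + 2621/9932 = -1322*I*√1711/8555 + 2621/9932 = 2621/9932 - 1322*I*√1711/8555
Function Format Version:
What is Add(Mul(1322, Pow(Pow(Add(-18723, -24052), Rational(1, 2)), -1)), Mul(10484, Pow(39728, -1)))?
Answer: Add(Rational(2621, 9932), Mul(Rational(-1322, 8555), I, Pow(1711, Rational(1, 2)))) ≈ Add(0.26389, Mul(-6.3920, I))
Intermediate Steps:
Add(Mul(1322, Pow(Pow(Add(-18723, -24052), Rational(1, 2)), -1)), Mul(10484, Pow(39728, -1))) = Add(Mul(1322, Pow(Pow(-42775, Rational(1, 2)), -1)), Mul(10484, Rational(1, 39728))) = Add(Mul(1322, Pow(Mul(5, I, Pow(1711, Rational(1, 2))), -1)), Rational(2621, 9932)) = Add(Mul(1322, Mul(Rational(-1, 8555), I, Pow(1711, Rational(1, 2)))), Rational(2621, 9932)) = Add(Mul(Rational(-1322, 8555), I, Pow(1711, Rational(1, 2))), Rational(2621, 9932)) = Add(Rational(2621, 9932), Mul(Rational(-1322, 8555), I, Pow(1711, Rational(1, 2))))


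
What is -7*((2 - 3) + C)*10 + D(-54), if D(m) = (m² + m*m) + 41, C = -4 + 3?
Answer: 6013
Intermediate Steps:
C = -1
D(m) = 41 + 2*m² (D(m) = (m² + m²) + 41 = 2*m² + 41 = 41 + 2*m²)
-7*((2 - 3) + C)*10 + D(-54) = -7*((2 - 3) - 1)*10 + (41 + 2*(-54)²) = -7*(-1 - 1)*10 + (41 + 2*2916) = -7*(-2)*10 + (41 + 5832) = 14*10 + 5873 = 140 + 5873 = 6013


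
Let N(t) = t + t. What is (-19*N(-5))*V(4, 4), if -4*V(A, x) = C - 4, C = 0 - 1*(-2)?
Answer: 95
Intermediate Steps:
C = 2 (C = 0 + 2 = 2)
N(t) = 2*t
V(A, x) = ½ (V(A, x) = -(2 - 4)/4 = -¼*(-2) = ½)
(-19*N(-5))*V(4, 4) = -38*(-5)*(½) = -19*(-10)*(½) = 190*(½) = 95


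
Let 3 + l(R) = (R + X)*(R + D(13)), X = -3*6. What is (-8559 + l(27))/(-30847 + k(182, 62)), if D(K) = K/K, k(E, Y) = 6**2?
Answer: 8310/30811 ≈ 0.26971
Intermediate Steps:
k(E, Y) = 36
D(K) = 1
X = -18
l(R) = -3 + (1 + R)*(-18 + R) (l(R) = -3 + (R - 18)*(R + 1) = -3 + (-18 + R)*(1 + R) = -3 + (1 + R)*(-18 + R))
(-8559 + l(27))/(-30847 + k(182, 62)) = (-8559 + (-21 + 27**2 - 17*27))/(-30847 + 36) = (-8559 + (-21 + 729 - 459))/(-30811) = (-8559 + 249)*(-1/30811) = -8310*(-1/30811) = 8310/30811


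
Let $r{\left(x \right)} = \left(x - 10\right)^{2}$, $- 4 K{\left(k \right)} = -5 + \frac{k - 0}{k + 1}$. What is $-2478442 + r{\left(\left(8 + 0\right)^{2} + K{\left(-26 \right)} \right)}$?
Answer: $- \frac{24754180999}{10000} \approx -2.4754 \cdot 10^{6}$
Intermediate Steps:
$K{\left(k \right)} = \frac{5}{4} - \frac{k}{4 \left(1 + k\right)}$ ($K{\left(k \right)} = - \frac{-5 + \frac{k - 0}{k + 1}}{4} = - \frac{-5 + \frac{k + \left(-7 + 7\right)}{1 + k}}{4} = - \frac{-5 + \frac{k + 0}{1 + k}}{4} = - \frac{-5 + \frac{k}{1 + k}}{4} = \frac{5}{4} - \frac{k}{4 \left(1 + k\right)}$)
$r{\left(x \right)} = \left(-10 + x\right)^{2}$
$-2478442 + r{\left(\left(8 + 0\right)^{2} + K{\left(-26 \right)} \right)} = -2478442 + \left(-10 + \left(\left(8 + 0\right)^{2} + \frac{\frac{5}{4} - 26}{1 - 26}\right)\right)^{2} = -2478442 + \left(-10 + \left(8^{2} + \frac{1}{-25} \left(- \frac{99}{4}\right)\right)\right)^{2} = -2478442 + \left(-10 + \left(64 - - \frac{99}{100}\right)\right)^{2} = -2478442 + \left(-10 + \left(64 + \frac{99}{100}\right)\right)^{2} = -2478442 + \left(-10 + \frac{6499}{100}\right)^{2} = -2478442 + \left(\frac{5499}{100}\right)^{2} = -2478442 + \frac{30239001}{10000} = - \frac{24754180999}{10000}$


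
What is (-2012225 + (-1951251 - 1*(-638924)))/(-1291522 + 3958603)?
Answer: -1108184/889027 ≈ -1.2465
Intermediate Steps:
(-2012225 + (-1951251 - 1*(-638924)))/(-1291522 + 3958603) = (-2012225 + (-1951251 + 638924))/2667081 = (-2012225 - 1312327)*(1/2667081) = -3324552*1/2667081 = -1108184/889027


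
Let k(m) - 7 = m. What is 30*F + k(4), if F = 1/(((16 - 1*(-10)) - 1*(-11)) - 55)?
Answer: 28/3 ≈ 9.3333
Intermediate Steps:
k(m) = 7 + m
F = -1/18 (F = 1/(((16 + 10) + 11) - 55) = 1/((26 + 11) - 55) = 1/(37 - 55) = 1/(-18) = -1/18 ≈ -0.055556)
30*F + k(4) = 30*(-1/18) + (7 + 4) = -5/3 + 11 = 28/3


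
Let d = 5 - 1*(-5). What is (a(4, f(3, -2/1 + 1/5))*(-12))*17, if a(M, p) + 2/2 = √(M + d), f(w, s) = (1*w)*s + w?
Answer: 204 - 204*√14 ≈ -559.30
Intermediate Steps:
d = 10 (d = 5 + 5 = 10)
f(w, s) = w + s*w (f(w, s) = w*s + w = s*w + w = w + s*w)
a(M, p) = -1 + √(10 + M) (a(M, p) = -1 + √(M + 10) = -1 + √(10 + M))
(a(4, f(3, -2/1 + 1/5))*(-12))*17 = ((-1 + √(10 + 4))*(-12))*17 = ((-1 + √14)*(-12))*17 = (12 - 12*√14)*17 = 204 - 204*√14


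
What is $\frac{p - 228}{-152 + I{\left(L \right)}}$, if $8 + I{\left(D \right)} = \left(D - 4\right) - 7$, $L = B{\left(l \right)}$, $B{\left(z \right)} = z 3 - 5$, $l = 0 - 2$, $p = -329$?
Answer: $\frac{557}{182} \approx 3.0604$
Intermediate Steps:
$l = -2$
$B{\left(z \right)} = -5 + 3 z$ ($B{\left(z \right)} = 3 z - 5 = -5 + 3 z$)
$L = -11$ ($L = -5 + 3 \left(-2\right) = -5 - 6 = -11$)
$I{\left(D \right)} = -19 + D$ ($I{\left(D \right)} = -8 + \left(\left(D - 4\right) - 7\right) = -8 + \left(\left(-4 + D\right) - 7\right) = -8 + \left(-11 + D\right) = -19 + D$)
$\frac{p - 228}{-152 + I{\left(L \right)}} = \frac{-329 - 228}{-152 - 30} = - \frac{557}{-152 - 30} = - \frac{557}{-182} = \left(-557\right) \left(- \frac{1}{182}\right) = \frac{557}{182}$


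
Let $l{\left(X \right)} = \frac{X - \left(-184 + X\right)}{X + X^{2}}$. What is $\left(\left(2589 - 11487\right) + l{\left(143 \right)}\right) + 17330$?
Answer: $\frac{21703991}{2574} \approx 8432.0$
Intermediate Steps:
$l{\left(X \right)} = \frac{184}{X + X^{2}}$
$\left(\left(2589 - 11487\right) + l{\left(143 \right)}\right) + 17330 = \left(\left(2589 - 11487\right) + \frac{184}{143 \left(1 + 143\right)}\right) + 17330 = \left(-8898 + 184 \cdot \frac{1}{143} \cdot \frac{1}{144}\right) + 17330 = \left(-8898 + \frac{23}{2574}\right) + 17330 = - \frac{22903429}{2574} + 17330 = \frac{21703991}{2574}$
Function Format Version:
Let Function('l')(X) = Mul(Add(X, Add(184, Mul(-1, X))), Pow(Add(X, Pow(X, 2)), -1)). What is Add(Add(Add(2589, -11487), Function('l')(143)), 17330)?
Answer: Rational(21703991, 2574) ≈ 8432.0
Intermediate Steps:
Function('l')(X) = Mul(184, Pow(Add(X, Pow(X, 2)), -1))
Add(Add(Add(2589, -11487), Function('l')(143)), 17330) = Add(Add(Add(2589, -11487), Mul(184, Pow(143, -1), Pow(Add(1, 143), -1))), 17330) = Add(Add(-8898, Mul(184, Rational(1, 143), Pow(144, -1))), 17330) = Add(Add(-8898, Mul(184, Rational(1, 143), Rational(1, 144))), 17330) = Add(Add(-8898, Rational(23, 2574)), 17330) = Add(Rational(-22903429, 2574), 17330) = Rational(21703991, 2574)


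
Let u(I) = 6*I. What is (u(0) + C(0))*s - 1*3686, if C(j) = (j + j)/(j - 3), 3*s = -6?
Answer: -3686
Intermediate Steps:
s = -2 (s = (1/3)*(-6) = -2)
C(j) = 2*j/(-3 + j) (C(j) = (2*j)/(-3 + j) = 2*j/(-3 + j))
(u(0) + C(0))*s - 1*3686 = (6*0 + 2*0/(-3 + 0))*(-2) - 1*3686 = (0 + 2*0/(-3))*(-2) - 3686 = (0 + 2*0*(-1/3))*(-2) - 3686 = (0 + 0)*(-2) - 3686 = 0*(-2) - 3686 = 0 - 3686 = -3686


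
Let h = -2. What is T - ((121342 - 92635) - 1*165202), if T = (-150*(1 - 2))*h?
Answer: 136195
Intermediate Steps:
T = -300 (T = -150*(1 - 2)*(-2) = -150*(-1)*(-2) = -50*(-3)*(-2) = 150*(-2) = -300)
T - ((121342 - 92635) - 1*165202) = -300 - ((121342 - 92635) - 1*165202) = -300 - (28707 - 165202) = -300 - 1*(-136495) = -300 + 136495 = 136195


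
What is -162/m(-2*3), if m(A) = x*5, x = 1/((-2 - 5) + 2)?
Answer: 162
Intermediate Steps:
x = -⅕ (x = 1/(-7 + 2) = 1/(-5) = -⅕ ≈ -0.20000)
m(A) = -1 (m(A) = -⅕*5 = -1)
-162/m(-2*3) = -162/(-1) = -162*(-1) = 162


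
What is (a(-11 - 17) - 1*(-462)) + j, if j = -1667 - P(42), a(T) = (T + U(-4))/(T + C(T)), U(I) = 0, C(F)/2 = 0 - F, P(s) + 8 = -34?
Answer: -1164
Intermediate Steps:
P(s) = -42 (P(s) = -8 - 34 = -42)
C(F) = -2*F (C(F) = 2*(0 - F) = 2*(-F) = -2*F)
a(T) = -1 (a(T) = (T + 0)/(T - 2*T) = T/((-T)) = T*(-1/T) = -1)
j = -1625 (j = -1667 - 1*(-42) = -1667 + 42 = -1625)
(a(-11 - 17) - 1*(-462)) + j = (-1 - 1*(-462)) - 1625 = (-1 + 462) - 1625 = 461 - 1625 = -1164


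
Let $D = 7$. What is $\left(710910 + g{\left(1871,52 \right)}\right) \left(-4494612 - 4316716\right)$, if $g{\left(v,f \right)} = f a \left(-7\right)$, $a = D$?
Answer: $-6241609924736$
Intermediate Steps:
$a = 7$
$g{\left(v,f \right)} = - 49 f$ ($g{\left(v,f \right)} = f 7 \left(-7\right) = 7 f \left(-7\right) = - 49 f$)
$\left(710910 + g{\left(1871,52 \right)}\right) \left(-4494612 - 4316716\right) = \left(710910 - 2548\right) \left(-4494612 - 4316716\right) = \left(710910 - 2548\right) \left(-8811328\right) = 708362 \left(-8811328\right) = -6241609924736$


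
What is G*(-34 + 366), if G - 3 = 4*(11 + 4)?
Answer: 20916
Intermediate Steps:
G = 63 (G = 3 + 4*(11 + 4) = 3 + 4*15 = 3 + 60 = 63)
G*(-34 + 366) = 63*(-34 + 366) = 63*332 = 20916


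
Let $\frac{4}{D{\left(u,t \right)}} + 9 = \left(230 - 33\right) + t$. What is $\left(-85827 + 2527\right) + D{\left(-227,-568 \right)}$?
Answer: $- \frac{7913501}{95} \approx -83300.0$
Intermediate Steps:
$D{\left(u,t \right)} = \frac{4}{188 + t}$ ($D{\left(u,t \right)} = \frac{4}{-9 + \left(\left(230 - 33\right) + t\right)} = \frac{4}{-9 + \left(197 + t\right)} = \frac{4}{188 + t}$)
$\left(-85827 + 2527\right) + D{\left(-227,-568 \right)} = \left(-85827 + 2527\right) + \frac{4}{188 - 568} = -83300 + \frac{4}{-380} = -83300 + 4 \left(- \frac{1}{380}\right) = -83300 - \frac{1}{95} = - \frac{7913501}{95}$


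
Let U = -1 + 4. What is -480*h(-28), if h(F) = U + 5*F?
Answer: 65760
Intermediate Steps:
U = 3
h(F) = 3 + 5*F
-480*h(-28) = -480*(3 + 5*(-28)) = -480*(3 - 140) = -480*(-137) = 65760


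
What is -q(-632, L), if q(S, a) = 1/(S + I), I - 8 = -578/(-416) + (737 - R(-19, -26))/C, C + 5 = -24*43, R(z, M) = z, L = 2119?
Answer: 215696/134451859 ≈ 0.0016043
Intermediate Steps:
C = -1037 (C = -5 - 24*43 = -5 - 1032 = -1037)
I = 1868013/215696 (I = 8 + (-578/(-416) + (737 - 1*(-19))/(-1037)) = 8 + (-578*(-1/416) + (737 + 19)*(-1/1037)) = 8 + (289/208 + 756*(-1/1037)) = 8 + (289/208 - 756/1037) = 8 + 142445/215696 = 1868013/215696 ≈ 8.6604)
q(S, a) = 1/(1868013/215696 + S) (q(S, a) = 1/(S + 1868013/215696) = 1/(1868013/215696 + S))
-q(-632, L) = -215696/(1868013 + 215696*(-632)) = -215696/(1868013 - 136319872) = -215696/(-134451859) = -215696*(-1)/134451859 = -1*(-215696/134451859) = 215696/134451859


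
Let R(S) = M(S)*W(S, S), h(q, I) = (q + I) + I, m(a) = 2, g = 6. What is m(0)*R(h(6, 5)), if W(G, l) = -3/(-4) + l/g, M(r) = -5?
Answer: -205/6 ≈ -34.167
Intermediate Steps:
W(G, l) = 3/4 + l/6 (W(G, l) = -3/(-4) + l/6 = -3*(-1/4) + l*(1/6) = 3/4 + l/6)
h(q, I) = q + 2*I (h(q, I) = (I + q) + I = q + 2*I)
R(S) = -15/4 - 5*S/6 (R(S) = -5*(3/4 + S/6) = -15/4 - 5*S/6)
m(0)*R(h(6, 5)) = 2*(-15/4 - 5*(6 + 2*5)/6) = 2*(-15/4 - 5*(6 + 10)/6) = 2*(-15/4 - 5/6*16) = 2*(-15/4 - 40/3) = 2*(-205/12) = -205/6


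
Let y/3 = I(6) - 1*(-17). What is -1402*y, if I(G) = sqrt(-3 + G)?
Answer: -71502 - 4206*sqrt(3) ≈ -78787.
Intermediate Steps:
y = 51 + 3*sqrt(3) (y = 3*(sqrt(-3 + 6) - 1*(-17)) = 3*(sqrt(3) + 17) = 3*(17 + sqrt(3)) = 51 + 3*sqrt(3) ≈ 56.196)
-1402*y = -1402*(51 + 3*sqrt(3)) = -71502 - 4206*sqrt(3)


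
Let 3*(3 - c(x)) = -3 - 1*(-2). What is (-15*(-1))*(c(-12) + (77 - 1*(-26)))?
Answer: 1595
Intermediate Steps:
c(x) = 10/3 (c(x) = 3 - (-3 - 1*(-2))/3 = 3 - (-3 + 2)/3 = 3 - 1/3*(-1) = 3 + 1/3 = 10/3)
(-15*(-1))*(c(-12) + (77 - 1*(-26))) = (-15*(-1))*(10/3 + (77 - 1*(-26))) = 15*(10/3 + (77 + 26)) = 15*(10/3 + 103) = 15*(319/3) = 1595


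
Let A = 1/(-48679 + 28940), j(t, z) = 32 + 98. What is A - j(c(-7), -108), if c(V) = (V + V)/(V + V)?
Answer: -2566071/19739 ≈ -130.00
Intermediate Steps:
c(V) = 1 (c(V) = (2*V)/((2*V)) = (2*V)*(1/(2*V)) = 1)
j(t, z) = 130
A = -1/19739 (A = 1/(-19739) = -1/19739 ≈ -5.0661e-5)
A - j(c(-7), -108) = -1/19739 - 1*130 = -1/19739 - 130 = -2566071/19739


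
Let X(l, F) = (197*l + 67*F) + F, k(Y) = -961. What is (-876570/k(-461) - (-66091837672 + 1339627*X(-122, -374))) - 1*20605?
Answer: 127195852681859/961 ≈ 1.3236e+11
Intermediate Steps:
X(l, F) = 68*F + 197*l (X(l, F) = (67*F + 197*l) + F = 68*F + 197*l)
(-876570/k(-461) - (-66091837672 + 1339627*X(-122, -374))) - 1*20605 = (-876570/(-961) - 1339627/(1/((68*(-374) + 197*(-122)) - 49336))) - 1*20605 = (-876570*(-1/961) - 1339627/(1/((-25432 - 24034) - 49336))) - 20605 = (876570/961 - 1339627/(1/(-49466 - 49336))) - 20605 = (876570/961 - 1339627/(1/(-98802))) - 20605 = (876570/961 - 1339627/(-1/98802)) - 20605 = (876570/961 - 1339627*(-98802)) - 20605 = (876570/961 + 132357826854) - 20605 = 127195872483264/961 - 20605 = 127195852681859/961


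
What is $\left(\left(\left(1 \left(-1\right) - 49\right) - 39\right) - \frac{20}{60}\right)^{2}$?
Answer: $\frac{71824}{9} \approx 7980.4$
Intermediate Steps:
$\left(\left(\left(1 \left(-1\right) - 49\right) - 39\right) - \frac{20}{60}\right)^{2} = \left(\left(\left(-1 - 49\right) - 39\right) - \frac{1}{3}\right)^{2} = \left(\left(-50 - 39\right) - \frac{1}{3}\right)^{2} = \left(-89 - \frac{1}{3}\right)^{2} = \left(- \frac{268}{3}\right)^{2} = \frac{71824}{9}$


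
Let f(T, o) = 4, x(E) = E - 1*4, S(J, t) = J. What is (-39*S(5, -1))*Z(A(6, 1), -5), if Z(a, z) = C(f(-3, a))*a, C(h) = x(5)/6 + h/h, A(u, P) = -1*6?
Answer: 1365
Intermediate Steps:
x(E) = -4 + E (x(E) = E - 4 = -4 + E)
A(u, P) = -6
C(h) = 7/6 (C(h) = (-4 + 5)/6 + h/h = 1*(1/6) + 1 = 1/6 + 1 = 7/6)
Z(a, z) = 7*a/6
(-39*S(5, -1))*Z(A(6, 1), -5) = (-39*5)*((7/6)*(-6)) = -195*(-7) = 1365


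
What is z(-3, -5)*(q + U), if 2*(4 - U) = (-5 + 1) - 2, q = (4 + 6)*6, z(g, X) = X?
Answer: -335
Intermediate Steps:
q = 60 (q = 10*6 = 60)
U = 7 (U = 4 - ((-5 + 1) - 2)/2 = 4 - (-4 - 2)/2 = 4 - 1/2*(-6) = 4 + 3 = 7)
z(-3, -5)*(q + U) = -5*(60 + 7) = -5*67 = -335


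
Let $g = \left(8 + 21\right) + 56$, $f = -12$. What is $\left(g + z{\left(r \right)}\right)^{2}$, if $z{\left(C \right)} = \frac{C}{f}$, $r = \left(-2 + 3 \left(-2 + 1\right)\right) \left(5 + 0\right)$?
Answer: $\frac{1092025}{144} \approx 7583.5$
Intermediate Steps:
$r = -25$ ($r = \left(-2 + 3 \left(-1\right)\right) 5 = \left(-2 - 3\right) 5 = \left(-5\right) 5 = -25$)
$z{\left(C \right)} = - \frac{C}{12}$ ($z{\left(C \right)} = \frac{C}{-12} = C \left(- \frac{1}{12}\right) = - \frac{C}{12}$)
$g = 85$ ($g = 29 + 56 = 85$)
$\left(g + z{\left(r \right)}\right)^{2} = \left(85 - - \frac{25}{12}\right)^{2} = \left(85 + \frac{25}{12}\right)^{2} = \left(\frac{1045}{12}\right)^{2} = \frac{1092025}{144}$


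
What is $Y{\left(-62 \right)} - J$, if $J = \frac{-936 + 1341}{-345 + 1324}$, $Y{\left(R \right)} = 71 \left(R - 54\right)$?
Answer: $- \frac{8063449}{979} \approx -8236.4$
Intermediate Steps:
$Y{\left(R \right)} = -3834 + 71 R$ ($Y{\left(R \right)} = 71 \left(-54 + R\right) = -3834 + 71 R$)
$J = \frac{405}{979} \approx 0.41369$
$Y{\left(-62 \right)} - J = \left(-3834 + 71 \left(-62\right)\right) - \frac{405}{979} = \left(-3834 - 4402\right) - \frac{405}{979} = -8236 - \frac{405}{979} = - \frac{8063449}{979}$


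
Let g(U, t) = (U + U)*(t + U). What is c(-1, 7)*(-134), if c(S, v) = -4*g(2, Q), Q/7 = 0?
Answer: 4288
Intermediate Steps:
Q = 0 (Q = 7*0 = 0)
g(U, t) = 2*U*(U + t) (g(U, t) = (2*U)*(U + t) = 2*U*(U + t))
c(S, v) = -32 (c(S, v) = -8*2*(2 + 0) = -8*2*2 = -4*8 = -32)
c(-1, 7)*(-134) = -32*(-134) = 4288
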